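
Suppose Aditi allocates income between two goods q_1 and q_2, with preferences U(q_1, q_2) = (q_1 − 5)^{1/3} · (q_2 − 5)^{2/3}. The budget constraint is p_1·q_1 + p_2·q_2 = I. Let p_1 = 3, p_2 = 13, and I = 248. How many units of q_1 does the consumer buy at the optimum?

q_1* = 23.6667

This is Cobb-Douglas in (q_1−5, q_2−5): tangency gives 1/3·p_2·(q_2−5) = 2/3·p_1·(q_1−5).
After buying the subsistence bundle (5, 5), a share 1/3 of the remaining income goes to q_1: q_1* = 5 + 1/3·(I − 5p_1 − 5p_2)/p_1.
Discretionary income = 248 − 5·3 − 5·13 = 168; q_1* = 5 + 1/3·168/3 = 23.6667.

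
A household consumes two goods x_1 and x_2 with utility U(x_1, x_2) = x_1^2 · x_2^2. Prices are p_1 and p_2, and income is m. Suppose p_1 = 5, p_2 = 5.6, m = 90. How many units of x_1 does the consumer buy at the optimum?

x_1* = 9

MU_x_1/MU_x_2 = (2·x_2)/(2·x_1); tangency sets this equal to p_1/p_2.
So 2·p_2·x_2 = 2·p_1·x_1; combined with the budget, a share 0.5 of income goes to x_1.
Demand: x_1*(p_1,p_2,m) = 0.5·m/p_1 and x_2* = 0.5·m/p_2.
At p_1=5, p_2=5.6, m=90: x_1* = 0.5·90/5 = 9.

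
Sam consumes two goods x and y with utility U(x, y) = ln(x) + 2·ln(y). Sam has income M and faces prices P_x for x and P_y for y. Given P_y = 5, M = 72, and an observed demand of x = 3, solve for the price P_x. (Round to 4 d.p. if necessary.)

P_x = 8

The MRS is (1/2)·y/x. Set MRS = P_x/P_y.
So P_y·y = 2·P_x·x; combined with the budget, a share 1/3 of income goes to x.
Demand: x*(P_x,P_y,M) = 1/3·M/P_x and y* = 2/3·M/P_y.
Set x* = 3 in the demand function and solve for P_x: P_x = 8.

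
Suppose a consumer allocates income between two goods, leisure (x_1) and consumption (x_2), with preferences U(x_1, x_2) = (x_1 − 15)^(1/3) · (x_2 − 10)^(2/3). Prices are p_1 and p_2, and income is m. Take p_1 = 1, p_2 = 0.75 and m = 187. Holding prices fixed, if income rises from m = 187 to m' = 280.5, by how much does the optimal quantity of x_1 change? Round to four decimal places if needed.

After buying the subsistence bundle (15, 10), a share 1/3 of the remaining income goes to x_1: x_1* = 15 + 1/3·(m − 15p_1 − 10p_2)/p_1.
Discretionary income = 187 − 15·1 − 10·0.75 = 164.5; x_1* = 15 + 1/3·164.5/1 = 69.8333.
At m' = 280.5: x_1* = 101. Change: 101 − 69.8333 = 31.1667.

Δx_1* = 31.1667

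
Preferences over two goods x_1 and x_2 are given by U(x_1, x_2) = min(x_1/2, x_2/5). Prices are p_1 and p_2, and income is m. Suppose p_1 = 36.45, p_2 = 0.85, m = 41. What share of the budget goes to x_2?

share on x_2 = 0.0551

Demand: x_1*(p_1,p_2,m) = 2·m/(2·p_1 + 5·p_2), x_2* = 5·m/(2·p_1 + 5·p_2).
Here 2·36.45 + 5·0.85 = 77.15, giving x_1* = 1.0629 and x_2* = 2.6572.
Expenditure on x_2: 0.85·2.6572 = 2.2586; share = 0.0551.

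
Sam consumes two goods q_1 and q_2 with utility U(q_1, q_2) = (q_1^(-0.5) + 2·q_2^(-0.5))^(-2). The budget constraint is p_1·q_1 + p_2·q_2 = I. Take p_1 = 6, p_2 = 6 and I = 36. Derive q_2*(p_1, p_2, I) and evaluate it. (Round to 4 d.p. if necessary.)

MU_q_1 ∝ q_1^(-1.5), MU_q_2 ∝ 2·q_2^(-1.5), so MRS = (1/2)·(q_2/q_1)^(1.5) = p_1/p_2.
Solve for the ratio: q_2/q_1 = [2·p_1/p_2]^(2/3).
Substitute q_2 = (q_2/q_1)·q_1 into the budget: q_1* = I/(p_1 + p_2·(q_2/q_1)).
Numerically q_2/q_1 = 1.587401, so q_1* = 36/(6 + 6·1.587401) = 2.3189 and q_2* = 1.587401·2.3189 = 3.6811.

q_2* = 3.6811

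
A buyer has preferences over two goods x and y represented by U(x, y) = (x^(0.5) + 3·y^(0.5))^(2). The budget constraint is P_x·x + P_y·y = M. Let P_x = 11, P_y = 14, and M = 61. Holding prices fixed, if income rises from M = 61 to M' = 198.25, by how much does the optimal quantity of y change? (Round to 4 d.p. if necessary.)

MU_x ∝ x^(-0.5), MU_y ∝ 3·y^(-0.5), so MRS = (1/3)·(y/x)^(0.5) = P_x/P_y.
Solve for the ratio: y/x = [3·P_x/P_y]^(2).
With the ratio pinned down, the budget gives x* = M/(P_x + P_y·(y/x)) and y* = (y/x)·x*.
Numerically y/x = 5.556122, so x* = 61/(11 + 14·5.556122) = 0.687 and y* = 5.556122·0.687 = 3.8173.
At M' = 198.25: y* = 12.4063. Change: 12.4063 − 3.8173 = 8.589.

Δy* = 8.589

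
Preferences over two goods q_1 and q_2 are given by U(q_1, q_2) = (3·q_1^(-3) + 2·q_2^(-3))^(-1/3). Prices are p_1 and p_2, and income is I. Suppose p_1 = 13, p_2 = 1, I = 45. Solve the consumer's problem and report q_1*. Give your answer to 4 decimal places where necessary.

MU_q_1 ∝ 3·q_1^(-4), MU_q_2 ∝ 2·q_2^(-4), so MRS = (3/2)·(q_2/q_1)^(4) = p_1/p_2.
Hence q_2/q_1 = ((2/3)·p_1/p_2)^(1/(4)), i.e. raised to the 0.25 power.
With the ratio pinned down, the budget gives q_1* = I/(p_1 + p_2·(q_2/q_1)) and q_2* = (q_2/q_1)·q_1*.
Numerically q_2/q_1 = 1.715786, so q_1* = 45/(13 + 1·1.715786) = 3.0579.

q_1* = 3.0579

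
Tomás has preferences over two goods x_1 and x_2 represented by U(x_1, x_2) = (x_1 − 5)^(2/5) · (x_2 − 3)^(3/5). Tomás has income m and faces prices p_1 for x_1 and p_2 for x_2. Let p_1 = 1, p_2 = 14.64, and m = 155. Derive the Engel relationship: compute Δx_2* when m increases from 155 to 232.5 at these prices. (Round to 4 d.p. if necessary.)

Δx_2* = 3.1762

MRS = (2/3)·(x_2−3)/(x_1−5). Tangency with p_1/p_2 gives x_2−3 = (3/2)·(p_1/p_2)·(x_1−5).
Substituting into the budget: x_1* = 5 + 0.4·(m − 5·p_1 − 3·p_2)/p_1, and x_2* = 3 + 0.6·(…)/p_2.
Discretionary income = 155 − 5·1 − 3·14.64 = 106.08; x_2* = 3 + 0.6·106.08/14.64 = 7.3475.
At m' = 232.5: x_2* = 10.5238. Change: 10.5238 − 7.3475 = 3.1762.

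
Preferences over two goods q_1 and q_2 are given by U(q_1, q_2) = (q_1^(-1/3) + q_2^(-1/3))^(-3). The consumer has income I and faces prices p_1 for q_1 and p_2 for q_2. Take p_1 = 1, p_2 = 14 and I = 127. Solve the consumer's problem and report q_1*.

From the CES first-order condition, (q_2/q_1)^(4/3) = p_1/p_2.
Solve for the ratio: q_2/q_1 = [p_1/p_2]^(0.75).
With the ratio pinned down, the budget gives q_1* = I/(p_1 + p_2·(q_2/q_1)) and q_2* = (q_2/q_1)·q_1*.
Numerically q_2/q_1 = 0.138167, so q_1* = 127/(1 + 14·0.138167) = 43.2807.

q_1* = 43.2807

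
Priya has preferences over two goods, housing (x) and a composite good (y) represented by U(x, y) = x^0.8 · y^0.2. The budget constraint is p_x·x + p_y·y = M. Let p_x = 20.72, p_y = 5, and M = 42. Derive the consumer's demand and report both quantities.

x* = 1.6216, y* = 1.68

MU_x/MU_y = (0.8·y)/(0.2·x); tangency sets this equal to p_x/p_y.
So 0.8·p_y·y = 0.2·p_x·x; combined with the budget, a share 0.8 of income goes to x.
Demand: x*(p_x,p_y,M) = 0.8·M/p_x and y* = 0.2·M/p_y.
At p_x=20.72, p_y=5, M=42: x* = 0.8·42/20.72 = 1.6216, y* = 1.68.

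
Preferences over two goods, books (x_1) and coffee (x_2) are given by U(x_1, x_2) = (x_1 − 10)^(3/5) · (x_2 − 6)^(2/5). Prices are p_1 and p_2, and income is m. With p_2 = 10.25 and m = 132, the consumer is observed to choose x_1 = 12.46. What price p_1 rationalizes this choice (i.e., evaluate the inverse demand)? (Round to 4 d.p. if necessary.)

This is Cobb-Douglas in (x_1−10, x_2−6): tangency gives 0.6·p_2·(x_2−6) = 0.4·p_1·(x_1−10).
Substituting into the budget: x_1* = 10 + 0.6·(m − 10·p_1 − 6·p_2)/p_1, and x_2* = 6 + 0.4·(…)/p_2.
Set x_1* = 12.46 in the demand function and solve for p_1: p_1 = 5.

p_1 = 5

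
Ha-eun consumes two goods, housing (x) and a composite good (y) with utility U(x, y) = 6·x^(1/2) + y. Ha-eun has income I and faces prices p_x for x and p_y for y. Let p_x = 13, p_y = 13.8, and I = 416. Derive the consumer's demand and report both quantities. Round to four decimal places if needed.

x* = 10.1418, y* = 20.5911

Solve: √x = 3·p_y/p_x, so x*(p_x,p_y) = (3·p_y/p_x)², and y* = (I − p_x·x*)/p_y.
Plugging in: x* = (3·13.8/13)² = 10.1418, y* = 20.5911.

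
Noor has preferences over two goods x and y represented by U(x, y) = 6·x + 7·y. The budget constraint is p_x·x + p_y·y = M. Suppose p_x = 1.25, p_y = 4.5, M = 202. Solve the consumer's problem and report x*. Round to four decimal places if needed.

Perfect substitutes: compare marginal utility per dollar. 6/p_x vs 7/p_y → 4.8 vs 1.5556.
x gives more utility per dollar, so spend all income on x: x* = M/p_x, y* = 0.
Numerically: x* = 161.6, y* = 0.

x* = 161.6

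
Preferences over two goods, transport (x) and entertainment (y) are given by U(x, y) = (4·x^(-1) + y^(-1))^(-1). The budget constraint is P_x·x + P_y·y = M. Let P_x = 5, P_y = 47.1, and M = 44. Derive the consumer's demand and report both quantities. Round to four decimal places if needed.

From the CES first-order condition, 4·(y/x)^(2) = P_x/P_y.
Solve for the ratio: y/x = [(1/4)·P_x/P_y]^(0.5).
With the ratio pinned down, the budget gives x* = M/(P_x + P_y·(y/x)) and y* = (y/x)·x*.
Numerically y/x = 0.162909, so x* = 44/(5 + 47.1·0.162909) = 3.4719 and y* = 0.162909·3.4719 = 0.5656.

x* = 3.4719, y* = 0.5656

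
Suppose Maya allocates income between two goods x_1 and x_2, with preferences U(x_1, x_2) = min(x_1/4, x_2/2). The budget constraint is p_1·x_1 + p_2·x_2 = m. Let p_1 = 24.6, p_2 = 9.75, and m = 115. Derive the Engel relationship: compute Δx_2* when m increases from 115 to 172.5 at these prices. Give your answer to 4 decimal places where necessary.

Δx_2* = 0.9754

With perfect complements, no substitution: consume in ratio x_1:x_2 = 4:2.
Budget: p_1·x_1 + p_2·(1/2)·x_1 = m, so (4·p_1 + 2·p_2)·x_1 = 4·m.
Demand: x_1*(p_1,p_2,m) = 4·m/(4·p_1 + 2·p_2), x_2* = 2·m/(4·p_1 + 2·p_2).
Here 4·24.6 + 2·9.75 = 117.9, giving x_2* = 1.9508.
At m' = 172.5: x_2* = 2.9262. Change: 2.9262 − 1.9508 = 0.9754.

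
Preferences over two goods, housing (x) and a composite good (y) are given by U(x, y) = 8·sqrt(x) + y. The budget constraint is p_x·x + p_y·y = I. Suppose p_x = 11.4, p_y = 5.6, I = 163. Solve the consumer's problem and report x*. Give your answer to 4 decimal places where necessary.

MU_x = 4/√x, MU_y = 1. Tangency: 4/√x = p_x/p_y.
Solve: √x = 4·p_y/p_x, so x*(p_x,p_y) = (4·p_y/p_x)², and y* = (I − p_x·x*)/p_y.
Plugging in: x* = (4·5.6/11.4)² = 3.8609.

x* = 3.8609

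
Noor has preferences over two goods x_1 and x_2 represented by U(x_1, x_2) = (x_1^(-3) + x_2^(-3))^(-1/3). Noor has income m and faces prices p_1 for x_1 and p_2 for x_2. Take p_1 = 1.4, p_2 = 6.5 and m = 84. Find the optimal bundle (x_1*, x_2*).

x_1* = 14.4129, x_2* = 9.8188

MRS = MU_x_1/MU_x_2 = (x_2/x_1)^(4). Set equal to p_1/p_2.
Solve for the ratio: x_2/x_1 = [p_1/p_2]^(0.25).
Substitute x_2 = (x_2/x_1)·x_1 into the budget: x_1* = m/(p_1 + p_2·(x_2/x_1)).
Numerically x_2/x_1 = 0.681246, so x_1* = 84/(1.4 + 6.5·0.681246) = 14.4129 and x_2* = 0.681246·14.4129 = 9.8188.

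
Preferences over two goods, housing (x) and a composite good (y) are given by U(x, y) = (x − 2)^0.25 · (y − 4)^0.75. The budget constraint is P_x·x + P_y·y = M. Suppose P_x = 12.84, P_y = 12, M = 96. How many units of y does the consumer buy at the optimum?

y* = 5.395

Let x' = x−2, y' = y−4. MRS = (1/3)·y'/x' = P_x/P_y.
Substituting into the budget: x* = 2 + 0.25·(M − 2·P_x − 4·P_y)/P_x, and y* = 4 + 0.75·(…)/P_y.
Discretionary income = 96 − 2·12.84 − 4·12 = 22.32; y* = 4 + 0.75·22.32/12 = 5.395.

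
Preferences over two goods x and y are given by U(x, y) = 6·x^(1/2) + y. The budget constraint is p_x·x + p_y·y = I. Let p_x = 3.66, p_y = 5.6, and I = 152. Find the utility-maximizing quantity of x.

x* = 21.0696

Set MRS = p_x/p_y: 3·x^(−1/2) = p_x/p_y.
Thus x* = (3·p_y/p_x)² — independent of I — with the rest of income spent on y.
Plugging in: x* = (3·5.6/3.66)² = 21.0696.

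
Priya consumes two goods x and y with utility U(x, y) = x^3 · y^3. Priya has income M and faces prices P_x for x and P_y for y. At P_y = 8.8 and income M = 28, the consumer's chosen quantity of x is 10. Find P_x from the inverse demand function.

P_x = 1.4

The MRS is y/x. Set MRS = P_x/P_y.
So 3·P_y·y = 3·P_x·x; combined with the budget, a share 0.5 of income goes to x.
Demand: x*(P_x,P_y,M) = 0.5·M/P_x and y* = 0.5·M/P_y.
Set x* = 10 in the demand function and solve for P_x: P_x = 1.4.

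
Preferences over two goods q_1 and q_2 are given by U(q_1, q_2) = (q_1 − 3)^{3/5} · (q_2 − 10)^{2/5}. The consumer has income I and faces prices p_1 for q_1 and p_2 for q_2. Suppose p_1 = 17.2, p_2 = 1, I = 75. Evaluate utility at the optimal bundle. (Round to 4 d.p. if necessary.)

V = 1.2402

This is Cobb-Douglas in (q_1−3, q_2−10): tangency gives 0.6·p_2·(q_2−10) = 0.4·p_1·(q_1−3).
After buying the subsistence bundle (3, 10), a share 0.6 of the remaining income goes to q_1: q_1* = 3 + 0.6·(I − 3p_1 − 10p_2)/p_1.
Discretionary income = 75 − 3·17.2 − 10·1 = 13.4; q_1* = 3 + 0.6·13.4/17.2 = 3.4674; q_2* = 10 + 0.4·13.4/1 = 15.36.
Utility at the optimum: U(3.4674, 15.36) = 1.2402.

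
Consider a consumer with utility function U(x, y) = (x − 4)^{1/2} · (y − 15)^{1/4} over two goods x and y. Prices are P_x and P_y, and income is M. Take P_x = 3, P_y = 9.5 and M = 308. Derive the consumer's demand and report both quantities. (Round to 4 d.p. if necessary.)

x* = 38.1111, y* = 20.386

MRS = 2·(y−15)/(x−4). Tangency with P_x/P_y gives y−15 = (1/2)·(P_x/P_y)·(x−4).
Substituting into the budget: x* = 4 + 2/3·(M − 4·P_x − 15·P_y)/P_x, and y* = 15 + 1/3·(…)/P_y.
Discretionary income = 308 − 4·3 − 15·9.5 = 153.5; x* = 4 + 2/3·153.5/3 = 38.1111; y* = 15 + 1/3·153.5/9.5 = 20.386.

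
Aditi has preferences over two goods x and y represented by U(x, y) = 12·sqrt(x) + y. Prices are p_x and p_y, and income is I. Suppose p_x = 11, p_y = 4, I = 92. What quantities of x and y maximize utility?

Utility is quasi-linear in y; the FOC for x is 6/√x = p_x/p_y.
Solve: √x = 6·p_y/p_x, so x*(p_x,p_y) = (6·p_y/p_x)², and y* = (I − p_x·x*)/p_y.
Plugging in: x* = (6·4/11)² = 4.7603, y* = 9.9091.

x* = 4.7603, y* = 9.9091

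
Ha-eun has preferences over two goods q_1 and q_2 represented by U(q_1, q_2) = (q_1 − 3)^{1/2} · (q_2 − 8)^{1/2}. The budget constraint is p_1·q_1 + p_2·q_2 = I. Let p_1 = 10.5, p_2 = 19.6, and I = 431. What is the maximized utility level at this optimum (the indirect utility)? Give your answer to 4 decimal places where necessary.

V = 8.459

After buying the subsistence bundle (3, 8), a share 0.5 of the remaining income goes to q_1: q_1* = 3 + 0.5·(I − 3p_1 − 8p_2)/p_1.
Discretionary income = 431 − 3·10.5 − 8·19.6 = 242.7; q_1* = 3 + 0.5·242.7/10.5 = 14.5571; q_2* = 8 + 0.5·242.7/19.6 = 14.1913.
Utility at the optimum: U(14.5571, 14.1913) = 8.459.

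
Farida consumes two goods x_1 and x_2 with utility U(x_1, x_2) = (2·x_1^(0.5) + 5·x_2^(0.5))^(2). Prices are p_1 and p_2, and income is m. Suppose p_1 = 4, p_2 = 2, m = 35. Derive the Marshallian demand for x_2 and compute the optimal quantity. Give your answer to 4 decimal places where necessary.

Substitute x_2 = (x_2/x_1)·x_1 into the budget: x_1* = m/(p_1 + p_2·(x_2/x_1)).
Numerically x_2/x_1 = 25, so x_1* = 35/(4 + 2·25) = 0.6481 and x_2* = 25·0.6481 = 16.2037.

x_2* = 16.2037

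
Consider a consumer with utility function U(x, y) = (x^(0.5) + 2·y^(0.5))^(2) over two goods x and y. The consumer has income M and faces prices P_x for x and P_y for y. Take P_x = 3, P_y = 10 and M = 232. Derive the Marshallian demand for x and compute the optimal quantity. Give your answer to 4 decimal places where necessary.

x* = 35.1515

MRS = MU_x/MU_y = (1/2)·(y/x)^(0.5). Set equal to P_x/P_y.
Hence y/x = (2·P_x/P_y)^(1/(0.5)), i.e. raised to the 2 power.
Substitute y = (y/x)·x into the budget: x* = M/(P_x + P_y·(y/x)).
Numerically y/x = 0.36, so x* = 232/(3 + 10·0.36) = 35.1515.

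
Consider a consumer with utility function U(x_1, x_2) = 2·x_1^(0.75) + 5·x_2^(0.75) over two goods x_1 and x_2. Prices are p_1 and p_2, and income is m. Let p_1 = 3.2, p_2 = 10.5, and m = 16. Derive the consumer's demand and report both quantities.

MRS = MU_x_1/MU_x_2 = (2/5)·(x_2/x_1)^(0.25). Set equal to p_1/p_2.
Hence x_2/x_1 = ((5/2)·p_1/p_2)^(1/(0.25)), i.e. raised to the 4 power.
Substitute x_2 = (x_2/x_1)·x_1 into the budget: x_1* = m/(p_1 + p_2·(x_2/x_1)).
Numerically x_2/x_1 = 0.336979, so x_1* = 16/(3.2 + 10.5·0.336979) = 2.3745 and x_2* = 0.336979·2.3745 = 0.8002.

x_1* = 2.3745, x_2* = 0.8002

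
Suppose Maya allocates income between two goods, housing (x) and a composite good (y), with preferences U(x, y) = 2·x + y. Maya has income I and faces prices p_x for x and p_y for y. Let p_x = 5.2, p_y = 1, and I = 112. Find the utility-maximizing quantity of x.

x* = 0

Linear utility — the consumer picks whichever good has higher MU/price: 2/5.2 = 0.3846 vs 1/1 = 1.
y gives more utility per dollar, so spend all income on y: y* = I/p_y, x* = 0.
Numerically: x* = 0, y* = 112.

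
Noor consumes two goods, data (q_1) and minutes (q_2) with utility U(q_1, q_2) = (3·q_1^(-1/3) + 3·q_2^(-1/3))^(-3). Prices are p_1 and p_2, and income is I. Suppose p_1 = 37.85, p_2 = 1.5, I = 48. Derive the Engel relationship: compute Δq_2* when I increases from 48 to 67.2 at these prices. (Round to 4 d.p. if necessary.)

MRS = MU_q_1/MU_q_2 = (q_2/q_1)^(4/3). Set equal to p_1/p_2.
Solve for the ratio: q_2/q_1 = [p_1/p_2]^(0.75).
Substitute q_2 = (q_2/q_1)·q_1 into the budget: q_1* = I/(p_1 + p_2·(q_2/q_1)).
Numerically q_2/q_1 = 11.258511, so q_1* = 48/(37.85 + 1.5·11.258511) = 0.8769 and q_2* = 11.258511·0.8769 = 9.8727.
At I' = 67.2: q_2* = 13.8218. Change: 13.8218 − 9.8727 = 3.9491.

Δq_2* = 3.9491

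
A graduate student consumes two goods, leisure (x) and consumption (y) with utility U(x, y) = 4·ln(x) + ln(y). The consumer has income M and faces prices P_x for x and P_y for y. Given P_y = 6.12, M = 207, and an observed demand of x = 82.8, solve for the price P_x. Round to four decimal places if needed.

P_x = 2

MU_x/MU_y = (4·y)/(x); tangency sets this equal to P_x/P_y.
So 4·P_y·y = P_x·x; combined with the budget, a share 0.8 of income goes to x.
Demand: x*(P_x,P_y,M) = 0.8·M/P_x and y* = 0.2·M/P_y.
Set x* = 82.8 in the demand function and solve for P_x: P_x = 2.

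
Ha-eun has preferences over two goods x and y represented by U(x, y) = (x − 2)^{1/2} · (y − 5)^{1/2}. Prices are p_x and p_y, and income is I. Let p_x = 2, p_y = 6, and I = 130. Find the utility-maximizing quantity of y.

This is Cobb-Douglas in (x−2, y−5): tangency gives 0.5·p_y·(y−5) = 0.5·p_x·(x−2).
Substituting into the budget: x* = 2 + 0.5·(I − 2·p_x − 5·p_y)/p_x, and y* = 5 + 0.5·(…)/p_y.
Discretionary income = 130 − 2·2 − 5·6 = 96; y* = 5 + 0.5·96/6 = 13.

y* = 13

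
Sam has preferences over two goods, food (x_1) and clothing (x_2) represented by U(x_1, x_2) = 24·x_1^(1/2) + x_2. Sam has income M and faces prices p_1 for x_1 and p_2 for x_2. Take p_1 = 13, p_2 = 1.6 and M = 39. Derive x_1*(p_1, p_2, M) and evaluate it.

x_1* = 2.1813

MU_x_1 = 12/√x_1, MU_x_2 = 1. Tangency: 12/√x_1 = p_1/p_2.
Thus x_1* = (12·p_2/p_1)² — independent of M — with the rest of income spent on x_2.
Plugging in: x_1* = (12·1.6/13)² = 2.1813.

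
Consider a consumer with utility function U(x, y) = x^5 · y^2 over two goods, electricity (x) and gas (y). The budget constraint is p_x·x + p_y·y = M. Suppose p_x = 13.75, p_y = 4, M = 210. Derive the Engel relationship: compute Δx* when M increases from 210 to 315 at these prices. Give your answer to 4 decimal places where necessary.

Δx* = 5.4545

Tangency: MRS = (5/2)·y/x = p_x/p_y.
So 5·p_y·y = 2·p_x·x; combined with the budget, a share 5/7 of income goes to x.
Demand: x*(p_x,p_y,M) = 5/7·M/p_x and y* = 2/7·M/p_y.
At p_x=13.75, p_y=4, M=210: x* = 5/7·210/13.75 = 10.9091.
At M' = 315: x* = 16.3636. Change: 16.3636 − 10.9091 = 5.4545.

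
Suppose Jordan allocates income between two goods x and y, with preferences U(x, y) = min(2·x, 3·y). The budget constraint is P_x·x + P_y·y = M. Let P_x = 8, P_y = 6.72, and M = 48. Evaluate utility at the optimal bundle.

With perfect complements, no substitution: consume in ratio x:y = 3:2.
Budget: P_x·x + P_y·(2/3)·x = M, so (3·P_x + 2·P_y)·x = 3·M.
Demand: x*(P_x,P_y,M) = 3·M/(3·P_x + 2·P_y), y* = 2·M/(3·P_x + 2·P_y).
Here 3·8 + 2·6.72 = 37.44, giving x* = 3.8462 and y* = 2.5641.
Utility at the optimum: U(3.8462, 2.5641) = 7.6923.

V = 7.6923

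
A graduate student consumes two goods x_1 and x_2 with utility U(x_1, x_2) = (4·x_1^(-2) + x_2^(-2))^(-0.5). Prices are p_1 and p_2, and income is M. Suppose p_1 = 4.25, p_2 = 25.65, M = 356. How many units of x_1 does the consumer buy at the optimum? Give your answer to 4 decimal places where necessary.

MU_x_1 ∝ 4·x_1^(-3), MU_x_2 ∝ x_2^(-3), so MRS = 4·(x_2/x_1)^(3) = p_1/p_2.
Hence x_2/x_1 = ((1/4)·p_1/p_2)^(1/(3)), i.e. raised to the 1/3 power.
With the ratio pinned down, the budget gives x_1* = M/(p_1 + p_2·(x_2/x_1)) and x_2* = (x_2/x_1)·x_1*.
Numerically x_2/x_1 = 0.346004, so x_1* = 356/(4.25 + 25.65·0.346004) = 27.1238.

x_1* = 27.1238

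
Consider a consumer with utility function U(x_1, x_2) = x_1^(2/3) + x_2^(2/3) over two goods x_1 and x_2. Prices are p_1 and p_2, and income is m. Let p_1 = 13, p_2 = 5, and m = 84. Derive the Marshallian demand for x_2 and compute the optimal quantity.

x_2* = 14.6351

MRS = MU_x_1/MU_x_2 = (x_2/x_1)^(1/3). Set equal to p_1/p_2.
Hence x_2/x_1 = (p_1/p_2)^(1/(1/3)), i.e. raised to the 3 power.
Substitute x_2 = (x_2/x_1)·x_1 into the budget: x_1* = m/(p_1 + p_2·(x_2/x_1)).
Numerically x_2/x_1 = 17.576, so x_1* = 84/(13 + 5·17.576) = 0.8327 and x_2* = 17.576·0.8327 = 14.6351.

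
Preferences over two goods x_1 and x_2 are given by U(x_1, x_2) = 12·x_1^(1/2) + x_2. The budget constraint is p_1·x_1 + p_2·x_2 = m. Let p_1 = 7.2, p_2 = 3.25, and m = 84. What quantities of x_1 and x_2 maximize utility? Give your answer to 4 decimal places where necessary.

x_1* = 7.3351, x_2* = 9.5962

Utility is quasi-linear in x_2; the FOC for x_1 is 6/√x_1 = p_1/p_2.
Solve: √x_1 = 6·p_2/p_1, so x_1*(p_1,p_2) = (6·p_2/p_1)², and x_2* = (m − p_1·x_1*)/p_2.
Plugging in: x_1* = (6·3.25/7.2)² = 7.3351, x_2* = 9.5962.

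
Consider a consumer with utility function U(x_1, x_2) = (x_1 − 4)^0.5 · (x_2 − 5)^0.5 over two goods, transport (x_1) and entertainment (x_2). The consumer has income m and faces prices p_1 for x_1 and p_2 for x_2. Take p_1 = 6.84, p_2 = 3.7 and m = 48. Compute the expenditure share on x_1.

share on x_1 = 0.5923

This is Cobb-Douglas in (x_1−4, x_2−5): tangency gives 0.5·p_2·(x_2−5) = 0.5·p_1·(x_1−4).
After buying the subsistence bundle (4, 5), a share 0.5 of the remaining income goes to x_1: x_1* = 4 + 0.5·(m − 4p_1 − 5p_2)/p_1.
Discretionary income = 48 − 4·6.84 − 5·3.7 = 2.14; x_1* = 4 + 0.5·2.14/6.84 = 4.1564; x_2* = 5 + 0.5·2.14/3.7 = 5.2892.
Expenditure on x_1: 6.84·4.1564 = 28.43; share = 0.5923.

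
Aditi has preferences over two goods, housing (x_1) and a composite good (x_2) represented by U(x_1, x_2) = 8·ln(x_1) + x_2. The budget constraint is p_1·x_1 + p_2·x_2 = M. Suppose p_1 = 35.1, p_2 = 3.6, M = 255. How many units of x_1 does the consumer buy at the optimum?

x_1* = 0.8205

MU_x_1 = 8/x_1, MU_x_2 = 1. Tangency: 8/x_1 = p_1/p_2.
So x_1*(p_1,p_2) = 8·p_2/p_1, independent of income; and x_2* = (M − 8·p_2)/p_2.
At the given prices: x_1* = 8·3.6/35.1 = 0.8205.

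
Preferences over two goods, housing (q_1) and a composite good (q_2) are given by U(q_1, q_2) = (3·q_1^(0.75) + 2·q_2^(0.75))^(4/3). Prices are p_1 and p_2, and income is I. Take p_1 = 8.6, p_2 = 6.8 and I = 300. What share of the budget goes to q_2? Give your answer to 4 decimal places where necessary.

share on q_2 = 0.2855

Numerically q_2/q_1 = 0.505351, so q_1* = 300/(8.6 + 6.8·0.505351) = 24.9244 and q_2* = 0.505351·24.9244 = 12.5956.
Expenditure on q_2: 6.8·12.5956 = 85.65; share = 0.2855.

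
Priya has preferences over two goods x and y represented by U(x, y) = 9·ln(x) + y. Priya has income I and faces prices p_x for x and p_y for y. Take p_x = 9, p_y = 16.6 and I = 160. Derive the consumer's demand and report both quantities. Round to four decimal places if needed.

x* = 16.6, y* = 0.6386

So x*(p_x,p_y) = 9·p_y/p_x, independent of income; and y* = (I − 9·p_y)/p_y.
At the given prices: x* = 9·16.6/9 = 16.6, and y* = 0.6386.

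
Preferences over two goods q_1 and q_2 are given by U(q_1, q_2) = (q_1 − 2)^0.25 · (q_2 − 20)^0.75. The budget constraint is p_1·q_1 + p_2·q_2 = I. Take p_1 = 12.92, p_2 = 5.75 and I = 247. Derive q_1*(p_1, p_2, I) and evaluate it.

Substituting into the budget: q_1* = 2 + 0.25·(I − 2·p_1 − 20·p_2)/p_1, and q_2* = 20 + 0.75·(…)/p_2.
Discretionary income = 247 − 2·12.92 − 20·5.75 = 106.16; q_1* = 2 + 0.25·106.16/12.92 = 4.0542.

q_1* = 4.0542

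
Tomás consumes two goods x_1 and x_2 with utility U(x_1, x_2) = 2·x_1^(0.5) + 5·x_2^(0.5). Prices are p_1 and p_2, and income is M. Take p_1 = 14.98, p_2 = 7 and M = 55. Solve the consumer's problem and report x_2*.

x_2* = 7.3106

MU_x_1 ∝ 2·x_1^(-0.5), MU_x_2 ∝ 5·x_2^(-0.5), so MRS = (2/5)·(x_2/x_1)^(0.5) = p_1/p_2.
Hence x_2/x_1 = ((5/2)·p_1/p_2)^(1/(0.5)), i.e. raised to the 2 power.
Substitute x_2 = (x_2/x_1)·x_1 into the budget: x_1* = M/(p_1 + p_2·(x_2/x_1)).
Numerically x_2/x_1 = 28.6225, so x_1* = 55/(14.98 + 7·28.6225) = 0.2554 and x_2* = 28.6225·0.2554 = 7.3106.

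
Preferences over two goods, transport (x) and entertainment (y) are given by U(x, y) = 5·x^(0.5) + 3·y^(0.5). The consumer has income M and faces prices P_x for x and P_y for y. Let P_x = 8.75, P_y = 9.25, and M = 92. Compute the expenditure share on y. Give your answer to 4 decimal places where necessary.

MRS = MU_x/MU_y = (5/3)·(y/x)^(0.5). Set equal to P_x/P_y.
Solve for the ratio: y/x = [(3/5)·P_x/P_y]^(2).
Substitute y = (y/x)·x into the budget: x* = M/(P_x + P_y·(y/x)).
Numerically y/x = 0.322133, so x* = 92/(8.75 + 9.25·0.322133) = 7.8433 and y* = 0.322133·7.8433 = 2.5266.
Expenditure on y: 9.25·2.5266 = 23.371; share = 0.254.

share on y = 0.254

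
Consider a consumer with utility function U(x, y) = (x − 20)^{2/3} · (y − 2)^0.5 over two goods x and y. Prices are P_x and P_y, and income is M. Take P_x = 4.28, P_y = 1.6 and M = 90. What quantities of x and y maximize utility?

MRS = (4/3)·(y−2)/(x−20). Tangency with P_x/P_y gives y−2 = (3/4)·(P_x/P_y)·(x−20).
After buying the subsistence bundle (20, 2), a share 4/7 of the remaining income goes to x: x* = 20 + 4/7·(M − 20P_x − 2P_y)/P_x.
Discretionary income = 90 − 20·4.28 − 2·1.6 = 1.2; x* = 20 + 4/7·1.2/4.28 = 20.1602; y* = 2 + 3/7·1.2/1.6 = 2.3214.

x* = 20.1602, y* = 2.3214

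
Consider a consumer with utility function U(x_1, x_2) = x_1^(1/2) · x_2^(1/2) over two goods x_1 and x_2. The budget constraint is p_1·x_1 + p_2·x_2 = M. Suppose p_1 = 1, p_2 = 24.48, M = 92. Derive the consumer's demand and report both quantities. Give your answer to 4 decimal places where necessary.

x_1* = 46, x_2* = 1.8791

Tangency: MRS = x_2/x_1 = p_1/p_2.
Rearranging, p_2·x_2 = p_1·x_1. Substituting into the budget gives p_1·x_1·(1 + 1) = M.
Demand: x_1*(p_1,p_2,M) = 0.5·M/p_1 and x_2* = 0.5·M/p_2.
At p_1=1, p_2=24.48, M=92: x_1* = 0.5·92/1 = 46, x_2* = 1.8791.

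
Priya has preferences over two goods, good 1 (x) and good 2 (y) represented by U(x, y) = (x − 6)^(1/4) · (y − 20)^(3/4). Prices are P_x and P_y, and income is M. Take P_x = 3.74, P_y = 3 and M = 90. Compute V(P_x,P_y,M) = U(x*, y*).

This is Cobb-Douglas in (x−6, y−20): tangency gives 0.25·P_y·(y−20) = 0.75·P_x·(x−6).
Substituting into the budget: x* = 6 + 0.25·(M − 6·P_x − 20·P_y)/P_x, and y* = 20 + 0.75·(…)/P_y.
Discretionary income = 90 − 6·3.74 − 20·3 = 7.56; x* = 6 + 0.25·7.56/3.74 = 6.5053; y* = 20 + 0.75·7.56/3 = 21.89.
Utility at the optimum: U(6.5053, 21.89) = 1.3591.

V = 1.3591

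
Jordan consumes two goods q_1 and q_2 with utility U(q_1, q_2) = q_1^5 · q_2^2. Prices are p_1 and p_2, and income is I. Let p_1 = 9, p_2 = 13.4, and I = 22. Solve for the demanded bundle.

Tangency: MRS = (5/2)·q_2/q_1 = p_1/p_2.
So 5·p_2·q_2 = 2·p_1·q_1; combined with the budget, a share 5/7 of income goes to q_1.
Demand: q_1*(p_1,p_2,I) = 5/7·I/p_1 and q_2* = 2/7·I/p_2.
At p_1=9, p_2=13.4, I=22: q_1* = 5/7·22/9 = 1.746, q_2* = 0.4691.

q_1* = 1.746, q_2* = 0.4691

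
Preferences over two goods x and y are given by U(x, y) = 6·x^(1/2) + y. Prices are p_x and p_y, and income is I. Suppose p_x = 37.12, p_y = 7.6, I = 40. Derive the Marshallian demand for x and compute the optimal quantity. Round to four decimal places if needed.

MU_x = 3/√x, MU_y = 1. Tangency: 3/√x = p_x/p_y.
Solve: √x = 3·p_y/p_x, so x*(p_x,p_y) = (3·p_y/p_x)², and y* = (I − p_x·x*)/p_y.
Plugging in: x* = (3·7.6/37.12)² = 0.3773.

x* = 0.3773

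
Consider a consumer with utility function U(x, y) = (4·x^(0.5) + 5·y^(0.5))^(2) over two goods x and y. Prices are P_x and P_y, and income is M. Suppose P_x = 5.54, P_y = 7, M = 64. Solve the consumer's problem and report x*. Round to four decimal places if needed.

MRS = MU_x/MU_y = (4/5)·(y/x)^(0.5). Set equal to P_x/P_y.
Solve for the ratio: y/x = [(5/4)·P_x/P_y]^(2).
Substitute y = (y/x)·x into the budget: x* = M/(P_x + P_y·(y/x)).
Numerically y/x = 0.978686, so x* = 64/(5.54 + 7·0.978686) = 5.1651.

x* = 5.1651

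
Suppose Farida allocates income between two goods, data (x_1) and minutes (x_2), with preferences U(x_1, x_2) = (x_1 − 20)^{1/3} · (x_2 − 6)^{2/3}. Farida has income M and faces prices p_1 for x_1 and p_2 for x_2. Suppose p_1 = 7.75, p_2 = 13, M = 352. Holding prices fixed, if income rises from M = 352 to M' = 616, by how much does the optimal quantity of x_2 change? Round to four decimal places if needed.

Discretionary income = 352 − 20·7.75 − 6·13 = 119; x_2* = 6 + 2/3·119/13 = 12.1026.
At M' = 616: x_2* = 25.641. Change: 25.641 − 12.1026 = 13.5385.

Δx_2* = 13.5385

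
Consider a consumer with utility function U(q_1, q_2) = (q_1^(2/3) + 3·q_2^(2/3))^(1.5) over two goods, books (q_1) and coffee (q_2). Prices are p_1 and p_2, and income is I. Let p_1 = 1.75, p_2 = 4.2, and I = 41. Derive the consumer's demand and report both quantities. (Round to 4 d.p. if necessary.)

Substitute q_2 = (q_2/q_1)·q_1 into the budget: q_1* = I/(p_1 + p_2·(q_2/q_1)).
Numerically q_2/q_1 = 1.953125, so q_1* = 41/(1.75 + 4.2·1.953125) = 4.1193 and q_2* = 1.953125·4.1193 = 8.0455.

q_1* = 4.1193, q_2* = 8.0455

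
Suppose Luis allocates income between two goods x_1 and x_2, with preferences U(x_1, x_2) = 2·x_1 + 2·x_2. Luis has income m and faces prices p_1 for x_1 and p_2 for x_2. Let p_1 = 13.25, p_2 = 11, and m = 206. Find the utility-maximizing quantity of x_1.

x_1* = 0

Linear utility — the consumer picks whichever good has higher MU/price: 2/13.25 = 0.1509 vs 2/11 = 0.1818.
x_2 gives more utility per dollar, so spend all income on x_2: x_2* = m/p_2, x_1* = 0.
Numerically: x_1* = 0, x_2* = 18.7273.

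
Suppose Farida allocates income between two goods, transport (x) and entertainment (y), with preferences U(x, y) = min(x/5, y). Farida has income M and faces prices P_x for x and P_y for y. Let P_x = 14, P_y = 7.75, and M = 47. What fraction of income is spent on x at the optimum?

Demand: x*(P_x,P_y,M) = 5·M/(5·P_x + P_y), y* = M/(5·P_x + P_y).
Here 5·14 + 7.75 = 77.75, giving x* = 3.0225 and y* = 0.6045.
Expenditure on x: 14·3.0225 = 42.3151; share = 0.9003.

share on x = 0.9003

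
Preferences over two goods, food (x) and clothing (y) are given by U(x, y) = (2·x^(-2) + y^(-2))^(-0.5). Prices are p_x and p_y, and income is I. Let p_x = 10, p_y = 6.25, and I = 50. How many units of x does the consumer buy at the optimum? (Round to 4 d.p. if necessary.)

x* = 3.1642

MU_x ∝ 2·x^(-3), MU_y ∝ y^(-3), so MRS = 2·(y/x)^(3) = p_x/p_y.
Solve for the ratio: y/x = [(1/2)·p_x/p_y]^(1/3).
Substitute y = (y/x)·x into the budget: x* = I/(p_x + p_y·(y/x)).
Numerically y/x = 0.928318, so x* = 50/(10 + 6.25·0.928318) = 3.1642.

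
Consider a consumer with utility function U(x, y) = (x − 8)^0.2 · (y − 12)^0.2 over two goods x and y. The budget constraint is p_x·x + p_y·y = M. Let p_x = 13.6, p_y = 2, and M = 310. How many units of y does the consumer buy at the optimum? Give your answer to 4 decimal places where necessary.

y* = 56.3

After buying the subsistence bundle (8, 12), a share 0.5 of the remaining income goes to x: x* = 8 + 0.5·(M − 8p_x − 12p_y)/p_x.
Discretionary income = 310 − 8·13.6 − 12·2 = 177.2; y* = 12 + 0.5·177.2/2 = 56.3.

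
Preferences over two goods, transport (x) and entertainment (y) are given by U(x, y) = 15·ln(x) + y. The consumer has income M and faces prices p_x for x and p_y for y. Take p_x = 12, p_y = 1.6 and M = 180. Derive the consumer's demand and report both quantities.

x* = 2, y* = 97.5

MU_x = 15/x, MU_y = 1. Tangency: 15/x = p_x/p_y.
So x*(p_x,p_y) = 15·p_y/p_x, independent of income; and y* = (M − 15·p_y)/p_y.
At the given prices: x* = 15·1.6/12 = 2, and y* = 97.5.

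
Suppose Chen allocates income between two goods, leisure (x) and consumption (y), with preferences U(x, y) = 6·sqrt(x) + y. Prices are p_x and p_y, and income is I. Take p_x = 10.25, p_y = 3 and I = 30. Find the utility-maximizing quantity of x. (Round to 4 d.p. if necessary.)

Utility is quasi-linear in y; the FOC for x is 3/√x = p_x/p_y.
Thus x* = (3·p_y/p_x)² — independent of I — with the rest of income spent on y.
Plugging in: x* = (3·3/10.25)² = 0.771.

x* = 0.771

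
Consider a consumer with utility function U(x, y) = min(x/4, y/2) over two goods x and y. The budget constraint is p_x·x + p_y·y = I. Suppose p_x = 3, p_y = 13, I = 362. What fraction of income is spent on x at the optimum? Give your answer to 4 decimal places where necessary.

share on x = 0.3158

Leontief preferences: the optimum is at the kink where x/4 = y/2, i.e. y = (1/2)·x.
Budget: p_x·x + p_y·(1/2)·x = I, so (4·p_x + 2·p_y)·x = 4·I.
Demand: x*(p_x,p_y,I) = 4·I/(4·p_x + 2·p_y), y* = 2·I/(4·p_x + 2·p_y).
Here 4·3 + 2·13 = 38, giving x* = 38.1053 and y* = 19.0526.
Expenditure on x: 3·38.1053 = 114.3158; share = 0.3158.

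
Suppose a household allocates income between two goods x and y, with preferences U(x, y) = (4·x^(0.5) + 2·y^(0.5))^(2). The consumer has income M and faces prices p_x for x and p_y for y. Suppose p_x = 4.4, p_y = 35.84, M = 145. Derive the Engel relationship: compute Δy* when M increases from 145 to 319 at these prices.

Δy* = 0.1446

From the CES first-order condition, 2·(y/x)^(0.5) = p_x/p_y.
Hence y/x = ((1/2)·p_x/p_y)^(1/(0.5)), i.e. raised to the 2 power.
With the ratio pinned down, the budget gives x* = M/(p_x + p_y·(y/x)) and y* = (y/x)·x*.
Numerically y/x = 0.003768, so x* = 145/(4.4 + 35.84·0.003768) = 31.9732 and y* = 0.003768·31.9732 = 0.1205.
At M' = 319: y* = 0.265. Change: 0.265 − 0.1205 = 0.1446.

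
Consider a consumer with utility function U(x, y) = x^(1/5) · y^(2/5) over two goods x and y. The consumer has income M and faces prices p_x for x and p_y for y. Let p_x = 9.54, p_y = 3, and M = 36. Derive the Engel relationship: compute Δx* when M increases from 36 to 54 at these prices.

Δx* = 0.6289

MU_x/MU_y = (0.2·y)/(0.4·x); tangency sets this equal to p_x/p_y.
So 0.2·p_y·y = 0.4·p_x·x; combined with the budget, a share 1/3 of income goes to x.
Demand: x*(p_x,p_y,M) = 1/3·M/p_x and y* = 2/3·M/p_y.
At p_x=9.54, p_y=3, M=36: x* = 1/3·36/9.54 = 1.2579.
At M' = 54: x* = 1.8868. Change: 1.8868 − 1.2579 = 0.6289.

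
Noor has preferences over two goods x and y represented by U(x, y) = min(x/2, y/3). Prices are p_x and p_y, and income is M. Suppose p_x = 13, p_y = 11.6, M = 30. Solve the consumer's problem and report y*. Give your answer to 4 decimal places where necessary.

y* = 1.4803

Leontief preferences: the optimum is at the kink where x/2 = y/3, i.e. y = (3/2)·x.
Budget: p_x·x + p_y·(3/2)·x = M, so (2·p_x + 3·p_y)·x = 2·M.
Demand: x*(p_x,p_y,M) = 2·M/(2·p_x + 3·p_y), y* = 3·M/(2·p_x + 3·p_y).
Here 2·13 + 3·11.6 = 60.8, giving y* = 1.4803.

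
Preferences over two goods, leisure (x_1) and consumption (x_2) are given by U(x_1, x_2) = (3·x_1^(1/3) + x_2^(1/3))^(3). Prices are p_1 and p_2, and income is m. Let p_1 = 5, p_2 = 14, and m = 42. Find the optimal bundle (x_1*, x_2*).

MRS = MU_x_1/MU_x_2 = 3·(x_2/x_1)^(2/3). Set equal to p_1/p_2.
Hence x_2/x_1 = ((1/3)·p_1/p_2)^(1/(2/3)), i.e. raised to the 1.5 power.
Substitute x_2 = (x_2/x_1)·x_1 into the budget: x_1* = m/(p_1 + p_2·(x_2/x_1)).
Numerically x_2/x_1 = 0.041075, so x_1* = 42/(5 + 14·0.041075) = 7.5336 and x_2* = 0.041075·7.5336 = 0.3094.

x_1* = 7.5336, x_2* = 0.3094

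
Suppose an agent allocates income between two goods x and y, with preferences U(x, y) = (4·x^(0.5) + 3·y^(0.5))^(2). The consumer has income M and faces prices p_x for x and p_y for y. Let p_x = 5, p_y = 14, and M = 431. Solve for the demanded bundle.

MU_x ∝ 4·x^(-0.5), MU_y ∝ 3·y^(-0.5), so MRS = (4/3)·(y/x)^(0.5) = p_x/p_y.
Solve for the ratio: y/x = [(3/4)·p_x/p_y]^(2).
Substitute y = (y/x)·x into the budget: x* = M/(p_x + p_y·(y/x)).
Numerically y/x = 0.071747, so x* = 431/(5 + 14·0.071747) = 71.7799 and y* = 0.071747·71.7799 = 5.15.

x* = 71.7799, y* = 5.15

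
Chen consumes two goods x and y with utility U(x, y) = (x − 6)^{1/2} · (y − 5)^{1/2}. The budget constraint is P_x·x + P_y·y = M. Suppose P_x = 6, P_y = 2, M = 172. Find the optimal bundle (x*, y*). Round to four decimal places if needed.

x* = 16.5, y* = 36.5

Let x' = x−6, y' = y−5. MRS = y'/x' = P_x/P_y.
After buying the subsistence bundle (6, 5), a share 0.5 of the remaining income goes to x: x* = 6 + 0.5·(M − 6P_x − 5P_y)/P_x.
Discretionary income = 172 − 6·6 − 5·2 = 126; x* = 6 + 0.5·126/6 = 16.5; y* = 5 + 0.5·126/2 = 36.5.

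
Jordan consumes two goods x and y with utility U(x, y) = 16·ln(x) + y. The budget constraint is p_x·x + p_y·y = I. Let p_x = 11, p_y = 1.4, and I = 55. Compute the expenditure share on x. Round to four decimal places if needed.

share on x = 0.4073

MU_x = 16/x, MU_y = 1. Tangency: 16/x = p_x/p_y.
So x*(p_x,p_y) = 16·p_y/p_x, independent of income; and y* = (I − 16·p_y)/p_y.
At the given prices: x* = 16·1.4/11 = 2.0364, and y* = 23.2857.
Expenditure on x: 11·2.0364 = 22.4; share = 0.4073.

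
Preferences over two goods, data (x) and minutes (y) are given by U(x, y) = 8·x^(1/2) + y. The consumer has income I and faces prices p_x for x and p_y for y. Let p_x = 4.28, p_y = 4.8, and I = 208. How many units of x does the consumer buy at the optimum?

x* = 20.124

Set MRS = p_x/p_y: 4·x^(−1/2) = p_x/p_y.
Solve: √x = 4·p_y/p_x, so x*(p_x,p_y) = (4·p_y/p_x)², and y* = (I − p_x·x*)/p_y.
Plugging in: x* = (4·4.8/4.28)² = 20.124.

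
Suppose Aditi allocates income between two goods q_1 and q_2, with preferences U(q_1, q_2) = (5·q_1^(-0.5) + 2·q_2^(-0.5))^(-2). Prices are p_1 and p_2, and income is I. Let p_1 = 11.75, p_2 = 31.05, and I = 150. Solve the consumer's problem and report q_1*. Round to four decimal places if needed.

MU_q_1 ∝ 5·q_1^(-1.5), MU_q_2 ∝ 2·q_2^(-1.5), so MRS = (5/2)·(q_2/q_1)^(1.5) = p_1/p_2.
Solve for the ratio: q_2/q_1 = [(2/5)·p_1/p_2]^(2/3).
With the ratio pinned down, the budget gives q_1* = I/(p_1 + p_2·(q_2/q_1)) and q_2* = (q_2/q_1)·q_1*.
Numerically q_2/q_1 = 0.284026, so q_1* = 150/(11.75 + 31.05·0.284026) = 7.2925.

q_1* = 7.2925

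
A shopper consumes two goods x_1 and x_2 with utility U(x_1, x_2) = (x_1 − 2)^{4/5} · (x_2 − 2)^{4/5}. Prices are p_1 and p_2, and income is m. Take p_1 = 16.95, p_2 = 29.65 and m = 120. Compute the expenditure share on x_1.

After buying the subsistence bundle (2, 2), a share 0.5 of the remaining income goes to x_1: x_1* = 2 + 0.5·(m − 2p_1 − 2p_2)/p_1.
Discretionary income = 120 − 2·16.95 − 2·29.65 = 26.8; x_1* = 2 + 0.5·26.8/16.95 = 2.7906; x_2* = 2 + 0.5·26.8/29.65 = 2.4519.
Expenditure on x_1: 16.95·2.7906 = 47.3; share = 0.3942.

share on x_1 = 0.3942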